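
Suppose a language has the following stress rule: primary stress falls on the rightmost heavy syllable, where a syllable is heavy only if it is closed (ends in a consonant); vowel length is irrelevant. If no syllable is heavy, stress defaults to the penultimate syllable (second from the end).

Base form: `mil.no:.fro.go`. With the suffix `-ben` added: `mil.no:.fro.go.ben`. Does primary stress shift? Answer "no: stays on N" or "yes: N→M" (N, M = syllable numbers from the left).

Base `mil.no:.fro.go` (4 syllables):
  Weights: 1 mil H, 2 no: L, 3 fro L, 4 go L.
  Heavy syllables in the domain: 1. The rightmost is syllable 1 (mil).
  → primary stress on syllable 1.
Suffixed `mil.no:.fro.go.ben` (5 syllables):
  Weights: 1 mil H, 2 no: L, 3 fro L, 4 go L, 5 ben H.
  Heavy syllables in the domain: 1, 5. The rightmost is syllable 5 (ben).
  → primary stress on syllable 5.

yes: 1→5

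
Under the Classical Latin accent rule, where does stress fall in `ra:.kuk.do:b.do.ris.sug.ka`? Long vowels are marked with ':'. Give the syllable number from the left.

Classical Latin: stress the penult if heavy (long vowel or closed), else the antepenult.
Weights: 5 ris H, 6 sug H, 7 ka L.
The penult (syllable 6, sug) is heavy, so it takes stress.
Stress on syllable 6: ra:.kuk.do:b.do.ris.ˈsug.ka.

6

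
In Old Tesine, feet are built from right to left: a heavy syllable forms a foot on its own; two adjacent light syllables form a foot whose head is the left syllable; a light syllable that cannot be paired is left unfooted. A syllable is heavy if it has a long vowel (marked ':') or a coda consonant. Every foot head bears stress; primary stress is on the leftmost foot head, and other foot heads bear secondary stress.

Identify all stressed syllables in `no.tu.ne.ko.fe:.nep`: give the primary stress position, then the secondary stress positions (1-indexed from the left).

Weights: 1 no L, 2 tu L, 3 ne L, 4 ko L, 5 fe: H, 6 nep H.
Parse right to left (heavy = foot alone; LL = one foot; stranded L unfooted): (ˈno.tu) (ˈne.ko) (ˈfe:) (ˈnep).
Foot heads: 1, 3, 5, 6.
Primary stress on the leftmost head = syllable 1.
Secondary stress on 3, 5, 6: ˈno.tu.ˌne.ko.ˌfe:.ˌnep.

primary 1, secondary 3, 5, 6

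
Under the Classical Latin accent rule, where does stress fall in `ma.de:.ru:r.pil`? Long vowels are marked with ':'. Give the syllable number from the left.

3

Classical Latin: stress the penult if heavy (long vowel or closed), else the antepenult.
Weights: 2 de: H, 3 ru:r H, 4 pil H.
The penult (syllable 3, ru:r) is heavy, so it takes stress.
Stress on syllable 3: ma.de:.ˈru:r.pil.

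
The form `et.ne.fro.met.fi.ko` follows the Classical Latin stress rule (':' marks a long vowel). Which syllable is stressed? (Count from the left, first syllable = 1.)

Classical Latin: stress the penult if heavy (long vowel or closed), else the antepenult.
Weights: 4 met H, 5 fi L, 6 ko L.
The penult (syllable 5, fi) is light, so stress falls on the antepenult (syllable 4, met).
Stress on syllable 4: et.ne.fro.ˈmet.fi.ko.

4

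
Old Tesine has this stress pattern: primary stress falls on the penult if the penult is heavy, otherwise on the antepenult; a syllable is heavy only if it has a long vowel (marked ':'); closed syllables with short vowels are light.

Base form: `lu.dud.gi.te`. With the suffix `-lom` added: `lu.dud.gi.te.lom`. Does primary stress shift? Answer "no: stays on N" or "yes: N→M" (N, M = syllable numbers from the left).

yes: 2→3

Base `lu.dud.gi.te` (4 syllables):
  Weights: 2 dud L, 3 gi L, 4 te L.
  The penult (syllable 3, gi) is light, so stress falls on the antepenult (syllable 2, dud).
  → primary stress on syllable 2.
Suffixed `lu.dud.gi.te.lom` (5 syllables):
  Weights: 3 gi L, 4 te L, 5 lom L.
  The penult (syllable 4, te) is light, so stress falls on the antepenult (syllable 3, gi).
  → primary stress on syllable 3.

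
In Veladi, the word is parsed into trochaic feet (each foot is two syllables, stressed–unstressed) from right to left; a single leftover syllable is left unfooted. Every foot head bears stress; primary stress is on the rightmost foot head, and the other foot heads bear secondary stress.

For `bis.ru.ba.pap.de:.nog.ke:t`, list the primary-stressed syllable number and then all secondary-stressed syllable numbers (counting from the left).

Parse right to left into trochaic (ˈσσ) feet: bis (ˈru.ba) (ˈpap.de:) (ˈnog.ke:t). Syllable 1 is left unfooted.
Foot heads (stressed positions): 2, 4, 6.
End Rule Rightmost: primary stress on the rightmost head = syllable 6.
Secondary stress on 2, 4: bis.ˌru.ba.ˌpap.de:.ˈnog.ke:t.

primary 6, secondary 2, 4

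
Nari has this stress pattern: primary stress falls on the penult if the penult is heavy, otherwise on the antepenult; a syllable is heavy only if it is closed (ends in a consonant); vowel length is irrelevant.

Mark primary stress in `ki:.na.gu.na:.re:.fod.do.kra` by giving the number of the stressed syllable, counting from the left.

6

Weights: 6 fod H, 7 do L, 8 kra L.
The penult (syllable 7, do) is light, so stress falls on the antepenult (syllable 6, fod).
Primary stress: syllable 6 → ki:.na.gu.na:.re:.ˈfod.do.kra.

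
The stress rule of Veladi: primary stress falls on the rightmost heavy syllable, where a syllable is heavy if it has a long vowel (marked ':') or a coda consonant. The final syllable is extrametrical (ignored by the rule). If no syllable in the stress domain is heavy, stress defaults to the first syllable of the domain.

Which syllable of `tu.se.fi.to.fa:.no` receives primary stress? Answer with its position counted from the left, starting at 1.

The final syllable (6, no) is extrametrical; the stress domain is syllables 1–5.
Weights: 1 tu L, 2 se L, 3 fi L, 4 to L, 5 fa: H.
Heavy syllables in the domain: 5. The rightmost is syllable 5 (fa:).
Primary stress: syllable 5 → tu.se.fi.to.ˈfa:.no.

5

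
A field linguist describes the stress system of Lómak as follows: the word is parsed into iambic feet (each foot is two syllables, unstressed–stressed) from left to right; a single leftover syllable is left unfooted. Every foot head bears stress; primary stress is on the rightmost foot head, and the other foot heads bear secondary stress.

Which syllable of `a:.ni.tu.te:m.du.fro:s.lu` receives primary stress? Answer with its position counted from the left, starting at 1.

6

Parse left to right into iambic (σˈσ) feet: (a:.ˈni) (tu.ˈte:m) (du.ˈfro:s) lu. Syllable 7 is left unfooted.
Foot heads (stressed positions): 2, 4, 6.
End Rule Rightmost: primary stress on the rightmost head = syllable 6.
Primary stress: syllable 6 → a:.ni.tu.te:m.du.ˈfro:s.lu.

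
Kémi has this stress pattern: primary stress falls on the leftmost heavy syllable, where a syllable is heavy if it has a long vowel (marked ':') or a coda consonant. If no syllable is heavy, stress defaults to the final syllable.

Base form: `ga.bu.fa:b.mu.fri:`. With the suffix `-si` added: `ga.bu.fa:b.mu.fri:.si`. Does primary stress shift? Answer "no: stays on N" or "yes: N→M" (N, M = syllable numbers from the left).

no: stays on 3

Base `ga.bu.fa:b.mu.fri:` (5 syllables):
  Weights: 1 ga L, 2 bu L, 3 fa:b H, 4 mu L, 5 fri: H.
  Heavy syllables in the domain: 3, 5. The leftmost is syllable 3 (fa:b).
  → primary stress on syllable 3.
Suffixed `ga.bu.fa:b.mu.fri:.si` (6 syllables):
  Weights: 1 ga L, 2 bu L, 3 fa:b H, 4 mu L, 5 fri: H, 6 si L.
  Heavy syllables in the domain: 3, 5. The leftmost is syllable 3 (fa:b).
  → primary stress on syllable 3.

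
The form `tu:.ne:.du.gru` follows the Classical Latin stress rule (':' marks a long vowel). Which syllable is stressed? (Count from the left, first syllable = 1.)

Classical Latin: stress the penult if heavy (long vowel or closed), else the antepenult.
Weights: 2 ne: H, 3 du L, 4 gru L.
The penult (syllable 3, du) is light, so stress falls on the antepenult (syllable 2, ne:).
Stress on syllable 2: tu:.ˈne:.du.gru.

2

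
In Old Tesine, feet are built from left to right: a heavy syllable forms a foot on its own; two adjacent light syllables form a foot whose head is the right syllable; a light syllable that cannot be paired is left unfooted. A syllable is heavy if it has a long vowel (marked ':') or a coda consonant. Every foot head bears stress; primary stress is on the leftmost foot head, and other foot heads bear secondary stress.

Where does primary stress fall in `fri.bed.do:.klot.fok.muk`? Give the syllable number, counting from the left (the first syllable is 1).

Weights: 1 fri L, 2 bed H, 3 do: H, 4 klot H, 5 fok H, 6 muk H.
Parse left to right (heavy = foot alone; LL = one foot; stranded L unfooted): fri (ˈbed) (ˈdo:) (ˈklot) (ˈfok) (ˈmuk).
Foot heads: 2, 3, 4, 5, 6.
Primary stress on the leftmost head = syllable 2.
Primary stress: syllable 2 → fri.ˈbed.do:.klot.fok.muk.

2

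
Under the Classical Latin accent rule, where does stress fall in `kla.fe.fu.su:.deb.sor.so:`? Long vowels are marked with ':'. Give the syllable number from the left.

Classical Latin: stress the penult if heavy (long vowel or closed), else the antepenult.
Weights: 5 deb H, 6 sor H, 7 so: H.
The penult (syllable 6, sor) is heavy, so it takes stress.
Stress on syllable 6: kla.fe.fu.su:.deb.ˈsor.so:.

6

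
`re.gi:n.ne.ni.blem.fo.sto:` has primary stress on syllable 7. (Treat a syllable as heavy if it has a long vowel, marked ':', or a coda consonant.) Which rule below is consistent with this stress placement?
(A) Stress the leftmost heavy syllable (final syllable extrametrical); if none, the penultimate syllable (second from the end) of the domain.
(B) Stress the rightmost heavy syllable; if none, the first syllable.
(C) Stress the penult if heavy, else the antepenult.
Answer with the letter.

Rule A → syllable 2 (observed: 7).
Rule B → syllable 7 ✓.
Rule C → syllable 5 (observed: 7).

B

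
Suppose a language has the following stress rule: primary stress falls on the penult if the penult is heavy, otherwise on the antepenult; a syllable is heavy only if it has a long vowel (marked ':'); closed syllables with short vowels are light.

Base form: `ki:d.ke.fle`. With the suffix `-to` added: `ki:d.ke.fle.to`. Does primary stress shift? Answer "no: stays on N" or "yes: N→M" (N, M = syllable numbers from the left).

Base `ki:d.ke.fle` (3 syllables):
  Weights: 1 ki:d H, 2 ke L, 3 fle L.
  The penult (syllable 2, ke) is light, so stress falls on the antepenult (syllable 1, ki:d).
  → primary stress on syllable 1.
Suffixed `ki:d.ke.fle.to` (4 syllables):
  Weights: 2 ke L, 3 fle L, 4 to L.
  The penult (syllable 3, fle) is light, so stress falls on the antepenult (syllable 2, ke).
  → primary stress on syllable 2.

yes: 1→2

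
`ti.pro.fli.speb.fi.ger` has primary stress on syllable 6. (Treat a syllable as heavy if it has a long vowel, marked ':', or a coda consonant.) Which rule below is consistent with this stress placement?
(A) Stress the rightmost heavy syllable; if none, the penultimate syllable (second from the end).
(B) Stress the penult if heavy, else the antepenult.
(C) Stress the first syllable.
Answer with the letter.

A

Rule A → syllable 6 ✓.
Rule B → syllable 4 (observed: 6).
Rule C → syllable 1 (observed: 6).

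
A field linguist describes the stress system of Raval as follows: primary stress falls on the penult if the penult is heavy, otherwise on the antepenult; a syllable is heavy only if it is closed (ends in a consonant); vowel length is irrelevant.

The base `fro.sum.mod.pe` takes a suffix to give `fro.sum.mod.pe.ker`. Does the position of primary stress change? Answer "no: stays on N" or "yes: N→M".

Base `fro.sum.mod.pe` (4 syllables):
  Weights: 2 sum H, 3 mod H, 4 pe L.
  The penult (syllable 3, mod) is heavy, so it takes stress.
  → primary stress on syllable 3.
Suffixed `fro.sum.mod.pe.ker` (5 syllables):
  Weights: 3 mod H, 4 pe L, 5 ker H.
  The penult (syllable 4, pe) is light, so stress falls on the antepenult (syllable 3, mod).
  → primary stress on syllable 3.

no: stays on 3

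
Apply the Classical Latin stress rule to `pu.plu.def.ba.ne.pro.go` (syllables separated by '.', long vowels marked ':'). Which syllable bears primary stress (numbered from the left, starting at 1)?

Classical Latin: stress the penult if heavy (long vowel or closed), else the antepenult.
Weights: 5 ne L, 6 pro L, 7 go L.
The penult (syllable 6, pro) is light, so stress falls on the antepenult (syllable 5, ne).
Stress on syllable 5: pu.plu.def.ba.ˈne.pro.go.

5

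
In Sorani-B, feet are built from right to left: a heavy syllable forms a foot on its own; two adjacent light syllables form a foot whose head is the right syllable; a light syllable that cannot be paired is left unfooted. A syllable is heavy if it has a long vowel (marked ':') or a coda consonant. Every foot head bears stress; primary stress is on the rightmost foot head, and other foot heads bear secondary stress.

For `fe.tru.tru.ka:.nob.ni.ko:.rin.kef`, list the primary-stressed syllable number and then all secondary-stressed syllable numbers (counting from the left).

Weights: 1 fe L, 2 tru L, 3 tru L, 4 ka: H, 5 nob H, 6 ni L, 7 ko: H, 8 rin H, 9 kef H.
Parse right to left (heavy = foot alone; LL = one foot; stranded L unfooted): fe (tru.ˈtru) (ˈka:) (ˈnob) ni (ˈko:) (ˈrin) (ˈkef).
Foot heads: 3, 4, 5, 7, 8, 9.
Primary stress on the rightmost head = syllable 9.
Secondary stress on 3, 4, 5, 7, 8: fe.tru.ˌtru.ˌka:.ˌnob.ni.ˌko:.ˌrin.ˈkef.

primary 9, secondary 3, 4, 5, 7, 8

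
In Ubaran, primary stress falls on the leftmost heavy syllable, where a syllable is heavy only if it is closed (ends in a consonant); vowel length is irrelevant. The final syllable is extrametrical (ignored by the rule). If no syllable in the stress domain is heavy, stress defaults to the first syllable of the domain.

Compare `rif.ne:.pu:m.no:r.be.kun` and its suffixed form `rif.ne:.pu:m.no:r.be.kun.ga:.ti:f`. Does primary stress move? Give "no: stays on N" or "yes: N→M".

no: stays on 1

Base `rif.ne:.pu:m.no:r.be.kun` (6 syllables):
  The final syllable (6, kun) is extrametrical; the stress domain is syllables 1–5.
  Weights: 1 rif H, 2 ne: L, 3 pu:m H, 4 no:r H, 5 be L.
  Heavy syllables in the domain: 1, 3, 4. The leftmost is syllable 1 (rif).
  → primary stress on syllable 1.
Suffixed `rif.ne:.pu:m.no:r.be.kun.ga:.ti:f` (8 syllables):
  The final syllable (8, ti:f) is extrametrical; the stress domain is syllables 1–7.
  Weights: 1 rif H, 2 ne: L, 3 pu:m H, 4 no:r H, 5 be L, 6 kun H, 7 ga: L.
  Heavy syllables in the domain: 1, 3, 4, 6. The leftmost is syllable 1 (rif).
  → primary stress on syllable 1.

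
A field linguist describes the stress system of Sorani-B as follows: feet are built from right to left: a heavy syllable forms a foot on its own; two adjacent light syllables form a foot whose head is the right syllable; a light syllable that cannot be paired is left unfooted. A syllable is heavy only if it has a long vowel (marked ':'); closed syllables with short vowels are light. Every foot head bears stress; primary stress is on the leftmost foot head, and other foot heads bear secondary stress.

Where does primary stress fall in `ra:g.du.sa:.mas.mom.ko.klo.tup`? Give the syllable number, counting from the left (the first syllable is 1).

1

Weights: 1 ra:g H, 2 du L, 3 sa: H, 4 mas L, 5 mom L, 6 ko L, 7 klo L, 8 tup L.
Parse right to left (heavy = foot alone; LL = one foot; stranded L unfooted): (ˈra:g) du (ˈsa:) mas (mom.ˈko) (klo.ˈtup).
Foot heads: 1, 3, 6, 8.
Primary stress on the leftmost head = syllable 1.
Primary stress: syllable 1 → ˈra:g.du.sa:.mas.mom.ko.klo.tup.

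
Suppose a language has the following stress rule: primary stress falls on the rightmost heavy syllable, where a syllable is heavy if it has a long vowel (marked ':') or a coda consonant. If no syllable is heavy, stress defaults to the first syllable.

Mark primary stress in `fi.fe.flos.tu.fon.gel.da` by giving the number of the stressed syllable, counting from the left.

Weights: 1 fi L, 2 fe L, 3 flos H, 4 tu L, 5 fon H, 6 gel H, 7 da L.
Heavy syllables in the domain: 3, 5, 6. The rightmost is syllable 6 (gel).
Primary stress: syllable 6 → fi.fe.flos.tu.fon.ˈgel.da.

6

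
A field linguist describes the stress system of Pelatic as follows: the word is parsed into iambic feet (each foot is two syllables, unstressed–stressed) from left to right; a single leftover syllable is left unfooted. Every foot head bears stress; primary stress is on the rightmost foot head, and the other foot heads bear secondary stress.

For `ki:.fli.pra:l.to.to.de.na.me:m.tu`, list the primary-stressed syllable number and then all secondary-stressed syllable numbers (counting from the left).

primary 8, secondary 2, 4, 6

Parse left to right into iambic (σˈσ) feet: (ki:.ˈfli) (pra:l.ˈto) (to.ˈde) (na.ˈme:m) tu. Syllable 9 is left unfooted.
Foot heads (stressed positions): 2, 4, 6, 8.
End Rule Rightmost: primary stress on the rightmost head = syllable 8.
Secondary stress on 2, 4, 6: ki:.ˌfli.pra:l.ˌto.to.ˌde.na.ˈme:m.tu.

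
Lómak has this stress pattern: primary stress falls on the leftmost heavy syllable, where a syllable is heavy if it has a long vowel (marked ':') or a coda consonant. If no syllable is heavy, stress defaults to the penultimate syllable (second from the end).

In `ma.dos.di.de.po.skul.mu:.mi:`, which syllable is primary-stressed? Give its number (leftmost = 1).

Weights: 1 ma L, 2 dos H, 3 di L, 4 de L, 5 po L, 6 skul H, 7 mu: H, 8 mi: H.
Heavy syllables in the domain: 2, 6, 7, 8. The leftmost is syllable 2 (dos).
Primary stress: syllable 2 → ma.ˈdos.di.de.po.skul.mu:.mi:.

2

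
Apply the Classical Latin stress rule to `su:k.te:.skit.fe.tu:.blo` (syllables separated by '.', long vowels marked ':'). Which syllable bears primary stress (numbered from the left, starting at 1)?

Classical Latin: stress the penult if heavy (long vowel or closed), else the antepenult.
Weights: 4 fe L, 5 tu: H, 6 blo L.
The penult (syllable 5, tu:) is heavy, so it takes stress.
Stress on syllable 5: su:k.te:.skit.fe.ˈtu:.blo.

5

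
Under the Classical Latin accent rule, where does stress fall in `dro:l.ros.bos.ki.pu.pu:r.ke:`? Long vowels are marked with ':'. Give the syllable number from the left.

6

Classical Latin: stress the penult if heavy (long vowel or closed), else the antepenult.
Weights: 5 pu L, 6 pu:r H, 7 ke: H.
The penult (syllable 6, pu:r) is heavy, so it takes stress.
Stress on syllable 6: dro:l.ros.bos.ki.pu.ˈpu:r.ke:.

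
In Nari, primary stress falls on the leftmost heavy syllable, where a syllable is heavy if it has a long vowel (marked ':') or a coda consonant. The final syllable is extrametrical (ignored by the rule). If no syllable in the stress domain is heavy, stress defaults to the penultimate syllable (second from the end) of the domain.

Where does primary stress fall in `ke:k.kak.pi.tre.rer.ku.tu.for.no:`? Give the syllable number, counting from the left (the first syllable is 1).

The final syllable (9, no:) is extrametrical; the stress domain is syllables 1–8.
Weights: 1 ke:k H, 2 kak H, 3 pi L, 4 tre L, 5 rer H, 6 ku L, 7 tu L, 8 for H.
Heavy syllables in the domain: 1, 2, 5, 8. The leftmost is syllable 1 (ke:k).
Primary stress: syllable 1 → ˈke:k.kak.pi.tre.rer.ku.tu.for.no:.

1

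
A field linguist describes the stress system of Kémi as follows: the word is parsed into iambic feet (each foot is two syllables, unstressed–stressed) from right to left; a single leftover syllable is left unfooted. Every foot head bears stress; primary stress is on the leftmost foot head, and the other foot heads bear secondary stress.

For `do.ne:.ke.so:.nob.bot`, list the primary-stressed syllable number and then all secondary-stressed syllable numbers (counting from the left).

primary 2, secondary 4, 6

Parse right to left into iambic (σˈσ) feet: (do.ˈne:) (ke.ˈso:) (nob.ˈbot).
Foot heads (stressed positions): 2, 4, 6.
End Rule Leftmost: primary stress on the leftmost head = syllable 2.
Secondary stress on 4, 6: do.ˈne:.ke.ˌso:.nob.ˌbot.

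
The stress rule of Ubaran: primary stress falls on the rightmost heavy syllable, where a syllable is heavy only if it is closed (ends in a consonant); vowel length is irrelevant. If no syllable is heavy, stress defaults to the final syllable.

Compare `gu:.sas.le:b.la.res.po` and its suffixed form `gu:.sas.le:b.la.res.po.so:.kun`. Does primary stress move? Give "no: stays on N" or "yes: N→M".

yes: 5→8

Base `gu:.sas.le:b.la.res.po` (6 syllables):
  Weights: 1 gu: L, 2 sas H, 3 le:b H, 4 la L, 5 res H, 6 po L.
  Heavy syllables in the domain: 2, 3, 5. The rightmost is syllable 5 (res).
  → primary stress on syllable 5.
Suffixed `gu:.sas.le:b.la.res.po.so:.kun` (8 syllables):
  Weights: 1 gu: L, 2 sas H, 3 le:b H, 4 la L, 5 res H, 6 po L, 7 so: L, 8 kun H.
  Heavy syllables in the domain: 2, 3, 5, 8. The rightmost is syllable 8 (kun).
  → primary stress on syllable 8.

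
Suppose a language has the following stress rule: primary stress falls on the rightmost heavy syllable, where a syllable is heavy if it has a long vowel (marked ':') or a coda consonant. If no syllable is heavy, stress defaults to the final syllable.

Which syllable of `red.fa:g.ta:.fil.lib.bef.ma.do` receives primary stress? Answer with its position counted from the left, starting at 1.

Weights: 1 red H, 2 fa:g H, 3 ta: H, 4 fil H, 5 lib H, 6 bef H, 7 ma L, 8 do L.
Heavy syllables in the domain: 1, 2, 3, 4, 5, 6. The rightmost is syllable 6 (bef).
Primary stress: syllable 6 → red.fa:g.ta:.fil.lib.ˈbef.ma.do.

6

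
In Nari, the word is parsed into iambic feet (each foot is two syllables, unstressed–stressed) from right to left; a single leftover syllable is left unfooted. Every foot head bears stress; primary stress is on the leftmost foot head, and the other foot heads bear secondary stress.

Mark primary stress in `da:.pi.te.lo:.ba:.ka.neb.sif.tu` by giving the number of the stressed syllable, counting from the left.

3

Parse right to left into iambic (σˈσ) feet: da: (pi.ˈte) (lo:.ˈba:) (ka.ˈneb) (sif.ˈtu). Syllable 1 is left unfooted.
Foot heads (stressed positions): 3, 5, 7, 9.
End Rule Leftmost: primary stress on the leftmost head = syllable 3.
Primary stress: syllable 3 → da:.pi.ˈte.lo:.ba:.ka.neb.sif.tu.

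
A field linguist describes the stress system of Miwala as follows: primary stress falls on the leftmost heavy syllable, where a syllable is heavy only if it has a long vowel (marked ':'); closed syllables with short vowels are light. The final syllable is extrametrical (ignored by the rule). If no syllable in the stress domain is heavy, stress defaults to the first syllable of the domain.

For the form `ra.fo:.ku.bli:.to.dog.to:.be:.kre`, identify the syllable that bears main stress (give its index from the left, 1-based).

2

The final syllable (9, kre) is extrametrical; the stress domain is syllables 1–8.
Weights: 1 ra L, 2 fo: H, 3 ku L, 4 bli: H, 5 to L, 6 dog L, 7 to: H, 8 be: H.
Heavy syllables in the domain: 2, 4, 7, 8. The leftmost is syllable 2 (fo:).
Primary stress: syllable 2 → ra.ˈfo:.ku.bli:.to.dog.to:.be:.kre.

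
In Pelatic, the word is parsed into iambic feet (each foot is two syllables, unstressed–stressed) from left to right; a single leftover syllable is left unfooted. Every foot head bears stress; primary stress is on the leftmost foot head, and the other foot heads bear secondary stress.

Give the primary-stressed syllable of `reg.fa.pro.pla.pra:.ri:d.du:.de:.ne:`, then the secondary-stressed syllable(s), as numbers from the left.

primary 2, secondary 4, 6, 8

Parse left to right into iambic (σˈσ) feet: (reg.ˈfa) (pro.ˈpla) (pra:.ˈri:d) (du:.ˈde:) ne:. Syllable 9 is left unfooted.
Foot heads (stressed positions): 2, 4, 6, 8.
End Rule Leftmost: primary stress on the leftmost head = syllable 2.
Secondary stress on 4, 6, 8: reg.ˈfa.pro.ˌpla.pra:.ˌri:d.du:.ˌde:.ne:.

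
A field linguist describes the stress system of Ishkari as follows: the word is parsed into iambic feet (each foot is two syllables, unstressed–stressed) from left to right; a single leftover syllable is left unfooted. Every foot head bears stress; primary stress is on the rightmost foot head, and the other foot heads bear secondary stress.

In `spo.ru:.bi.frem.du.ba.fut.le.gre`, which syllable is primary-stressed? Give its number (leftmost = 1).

8

Parse left to right into iambic (σˈσ) feet: (spo.ˈru:) (bi.ˈfrem) (du.ˈba) (fut.ˈle) gre. Syllable 9 is left unfooted.
Foot heads (stressed positions): 2, 4, 6, 8.
End Rule Rightmost: primary stress on the rightmost head = syllable 8.
Primary stress: syllable 8 → spo.ru:.bi.frem.du.ba.fut.ˈle.gre.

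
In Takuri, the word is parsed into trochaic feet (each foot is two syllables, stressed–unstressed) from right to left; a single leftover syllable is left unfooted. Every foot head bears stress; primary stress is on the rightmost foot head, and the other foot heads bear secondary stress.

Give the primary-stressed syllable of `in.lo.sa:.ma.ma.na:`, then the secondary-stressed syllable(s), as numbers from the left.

primary 5, secondary 1, 3

Parse right to left into trochaic (ˈσσ) feet: (ˈin.lo) (ˈsa:.ma) (ˈma.na:).
Foot heads (stressed positions): 1, 3, 5.
End Rule Rightmost: primary stress on the rightmost head = syllable 5.
Secondary stress on 1, 3: ˌin.lo.ˌsa:.ma.ˈma.na:.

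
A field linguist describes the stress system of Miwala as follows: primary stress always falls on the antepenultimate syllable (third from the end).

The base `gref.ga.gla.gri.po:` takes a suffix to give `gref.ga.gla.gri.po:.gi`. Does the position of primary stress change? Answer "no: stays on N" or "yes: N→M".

Base `gref.ga.gla.gri.po:` (5 syllables):
  The word has 5 syllables; the antepenultimate syllable (third from the end) is syllable 3 (gla).
  → primary stress on syllable 3.
Suffixed `gref.ga.gla.gri.po:.gi` (6 syllables):
  The word has 6 syllables; the antepenultimate syllable (third from the end) is syllable 4 (gri).
  → primary stress on syllable 4.

yes: 3→4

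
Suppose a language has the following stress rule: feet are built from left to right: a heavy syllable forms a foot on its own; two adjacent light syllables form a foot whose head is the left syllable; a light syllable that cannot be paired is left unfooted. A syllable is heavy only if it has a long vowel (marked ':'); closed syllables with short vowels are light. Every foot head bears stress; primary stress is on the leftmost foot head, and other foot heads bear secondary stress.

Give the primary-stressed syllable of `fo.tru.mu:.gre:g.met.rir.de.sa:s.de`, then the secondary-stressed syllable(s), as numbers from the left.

Weights: 1 fo L, 2 tru L, 3 mu: H, 4 gre:g H, 5 met L, 6 rir L, 7 de L, 8 sa:s H, 9 de L.
Parse left to right (heavy = foot alone; LL = one foot; stranded L unfooted): (ˈfo.tru) (ˈmu:) (ˈgre:g) (ˈmet.rir) de (ˈsa:s) de.
Foot heads: 1, 3, 4, 5, 8.
Primary stress on the leftmost head = syllable 1.
Secondary stress on 3, 4, 5, 8: ˈfo.tru.ˌmu:.ˌgre:g.ˌmet.rir.de.ˌsa:s.de.

primary 1, secondary 3, 4, 5, 8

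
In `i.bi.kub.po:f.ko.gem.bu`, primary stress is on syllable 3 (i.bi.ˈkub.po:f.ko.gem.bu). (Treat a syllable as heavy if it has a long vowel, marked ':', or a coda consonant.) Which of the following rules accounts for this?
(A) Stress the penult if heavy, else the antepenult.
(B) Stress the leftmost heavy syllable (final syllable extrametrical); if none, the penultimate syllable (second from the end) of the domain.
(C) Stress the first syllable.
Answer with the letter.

Rule A → syllable 6 (observed: 3).
Rule B → syllable 3 ✓.
Rule C → syllable 1 (observed: 3).

B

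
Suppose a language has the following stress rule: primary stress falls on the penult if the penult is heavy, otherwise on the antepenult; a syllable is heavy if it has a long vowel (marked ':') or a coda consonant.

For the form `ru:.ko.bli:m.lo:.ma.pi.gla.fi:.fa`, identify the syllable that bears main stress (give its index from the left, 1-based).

Weights: 7 gla L, 8 fi: H, 9 fa L.
The penult (syllable 8, fi:) is heavy, so it takes stress.
Primary stress: syllable 8 → ru:.ko.bli:m.lo:.ma.pi.gla.ˈfi:.fa.

8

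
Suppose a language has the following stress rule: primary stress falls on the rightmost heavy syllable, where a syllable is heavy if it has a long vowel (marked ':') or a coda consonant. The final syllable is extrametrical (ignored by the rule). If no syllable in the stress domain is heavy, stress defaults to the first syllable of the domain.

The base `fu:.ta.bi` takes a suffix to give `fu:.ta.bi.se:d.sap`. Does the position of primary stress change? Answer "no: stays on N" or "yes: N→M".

Base `fu:.ta.bi` (3 syllables):
  The final syllable (3, bi) is extrametrical; the stress domain is syllables 1–2.
  Weights: 1 fu: H, 2 ta L.
  Heavy syllables in the domain: 1. The rightmost is syllable 1 (fu:).
  → primary stress on syllable 1.
Suffixed `fu:.ta.bi.se:d.sap` (5 syllables):
  The final syllable (5, sap) is extrametrical; the stress domain is syllables 1–4.
  Weights: 1 fu: H, 2 ta L, 3 bi L, 4 se:d H.
  Heavy syllables in the domain: 1, 4. The rightmost is syllable 4 (se:d).
  → primary stress on syllable 4.

yes: 1→4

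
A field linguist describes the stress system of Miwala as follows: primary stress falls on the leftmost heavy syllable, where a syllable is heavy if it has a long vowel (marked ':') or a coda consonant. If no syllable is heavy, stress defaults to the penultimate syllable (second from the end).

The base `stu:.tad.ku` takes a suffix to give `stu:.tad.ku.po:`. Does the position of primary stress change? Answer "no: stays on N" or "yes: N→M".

no: stays on 1

Base `stu:.tad.ku` (3 syllables):
  Weights: 1 stu: H, 2 tad H, 3 ku L.
  Heavy syllables in the domain: 1, 2. The leftmost is syllable 1 (stu:).
  → primary stress on syllable 1.
Suffixed `stu:.tad.ku.po:` (4 syllables):
  Weights: 1 stu: H, 2 tad H, 3 ku L, 4 po: H.
  Heavy syllables in the domain: 1, 2, 4. The leftmost is syllable 1 (stu:).
  → primary stress on syllable 1.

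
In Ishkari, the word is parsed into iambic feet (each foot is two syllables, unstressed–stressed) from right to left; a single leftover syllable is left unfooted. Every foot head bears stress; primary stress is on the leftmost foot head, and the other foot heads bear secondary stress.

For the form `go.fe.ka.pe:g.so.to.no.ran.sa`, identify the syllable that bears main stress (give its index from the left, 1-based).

3

Parse right to left into iambic (σˈσ) feet: go (fe.ˈka) (pe:g.ˈso) (to.ˈno) (ran.ˈsa). Syllable 1 is left unfooted.
Foot heads (stressed positions): 3, 5, 7, 9.
End Rule Leftmost: primary stress on the leftmost head = syllable 3.
Primary stress: syllable 3 → go.fe.ˈka.pe:g.so.to.no.ran.sa.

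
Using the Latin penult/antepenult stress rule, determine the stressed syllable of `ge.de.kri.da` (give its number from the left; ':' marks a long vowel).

Classical Latin: stress the penult if heavy (long vowel or closed), else the antepenult.
Weights: 2 de L, 3 kri L, 4 da L.
The penult (syllable 3, kri) is light, so stress falls on the antepenult (syllable 2, de).
Stress on syllable 2: ge.ˈde.kri.da.

2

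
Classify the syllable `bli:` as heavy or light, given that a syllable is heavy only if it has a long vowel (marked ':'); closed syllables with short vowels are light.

heavy

`bli:`: long vowel, open (no coda). Long vowel → heavy.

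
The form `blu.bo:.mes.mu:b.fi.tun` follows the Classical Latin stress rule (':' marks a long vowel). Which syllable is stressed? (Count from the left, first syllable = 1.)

Classical Latin: stress the penult if heavy (long vowel or closed), else the antepenult.
Weights: 4 mu:b H, 5 fi L, 6 tun H.
The penult (syllable 5, fi) is light, so stress falls on the antepenult (syllable 4, mu:b).
Stress on syllable 4: blu.bo:.mes.ˈmu:b.fi.tun.

4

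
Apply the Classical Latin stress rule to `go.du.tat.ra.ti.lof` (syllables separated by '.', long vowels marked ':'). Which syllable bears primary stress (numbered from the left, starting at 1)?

Classical Latin: stress the penult if heavy (long vowel or closed), else the antepenult.
Weights: 4 ra L, 5 ti L, 6 lof H.
The penult (syllable 5, ti) is light, so stress falls on the antepenult (syllable 4, ra).
Stress on syllable 4: go.du.tat.ˈra.ti.lof.

4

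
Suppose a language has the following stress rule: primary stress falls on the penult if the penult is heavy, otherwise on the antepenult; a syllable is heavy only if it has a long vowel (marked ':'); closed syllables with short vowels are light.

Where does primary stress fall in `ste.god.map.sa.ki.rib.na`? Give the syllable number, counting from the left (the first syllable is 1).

5

Weights: 5 ki L, 6 rib L, 7 na L.
The penult (syllable 6, rib) is light, so stress falls on the antepenult (syllable 5, ki).
Primary stress: syllable 5 → ste.god.map.sa.ˈki.rib.na.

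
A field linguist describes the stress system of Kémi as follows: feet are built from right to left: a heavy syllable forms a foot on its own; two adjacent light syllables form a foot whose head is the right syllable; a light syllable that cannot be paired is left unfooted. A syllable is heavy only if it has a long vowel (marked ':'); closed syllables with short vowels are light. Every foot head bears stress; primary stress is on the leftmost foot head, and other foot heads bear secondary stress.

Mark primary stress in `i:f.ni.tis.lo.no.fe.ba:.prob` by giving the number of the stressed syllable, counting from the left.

Weights: 1 i:f H, 2 ni L, 3 tis L, 4 lo L, 5 no L, 6 fe L, 7 ba: H, 8 prob L.
Parse right to left (heavy = foot alone; LL = one foot; stranded L unfooted): (ˈi:f) ni (tis.ˈlo) (no.ˈfe) (ˈba:) prob.
Foot heads: 1, 4, 6, 7.
Primary stress on the leftmost head = syllable 1.
Primary stress: syllable 1 → ˈi:f.ni.tis.lo.no.fe.ba:.prob.

1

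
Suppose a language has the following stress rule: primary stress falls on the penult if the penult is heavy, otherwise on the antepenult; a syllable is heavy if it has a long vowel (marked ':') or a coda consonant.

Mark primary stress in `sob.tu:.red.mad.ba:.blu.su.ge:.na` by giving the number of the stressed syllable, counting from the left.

Weights: 7 su L, 8 ge: H, 9 na L.
The penult (syllable 8, ge:) is heavy, so it takes stress.
Primary stress: syllable 8 → sob.tu:.red.mad.ba:.blu.su.ˈge:.na.

8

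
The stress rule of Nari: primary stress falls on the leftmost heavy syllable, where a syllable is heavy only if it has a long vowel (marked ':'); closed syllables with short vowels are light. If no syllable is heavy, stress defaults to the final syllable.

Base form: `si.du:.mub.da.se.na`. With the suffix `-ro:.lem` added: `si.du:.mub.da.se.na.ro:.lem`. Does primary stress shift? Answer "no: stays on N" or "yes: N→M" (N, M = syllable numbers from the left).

no: stays on 2

Base `si.du:.mub.da.se.na` (6 syllables):
  Weights: 1 si L, 2 du: H, 3 mub L, 4 da L, 5 se L, 6 na L.
  Heavy syllables in the domain: 2. The leftmost is syllable 2 (du:).
  → primary stress on syllable 2.
Suffixed `si.du:.mub.da.se.na.ro:.lem` (8 syllables):
  Weights: 1 si L, 2 du: H, 3 mub L, 4 da L, 5 se L, 6 na L, 7 ro: H, 8 lem L.
  Heavy syllables in the domain: 2, 7. The leftmost is syllable 2 (du:).
  → primary stress on syllable 2.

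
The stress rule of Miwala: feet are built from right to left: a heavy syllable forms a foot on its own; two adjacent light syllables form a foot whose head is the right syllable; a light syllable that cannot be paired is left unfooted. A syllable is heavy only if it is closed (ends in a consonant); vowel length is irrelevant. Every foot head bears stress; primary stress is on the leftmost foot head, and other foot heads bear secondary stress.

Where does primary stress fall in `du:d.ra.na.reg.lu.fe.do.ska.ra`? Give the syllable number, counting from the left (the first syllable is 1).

1

Weights: 1 du:d H, 2 ra L, 3 na L, 4 reg H, 5 lu L, 6 fe L, 7 do L, 8 ska L, 9 ra L.
Parse right to left (heavy = foot alone; LL = one foot; stranded L unfooted): (ˈdu:d) (ra.ˈna) (ˈreg) lu (fe.ˈdo) (ska.ˈra).
Foot heads: 1, 3, 4, 7, 9.
Primary stress on the leftmost head = syllable 1.
Primary stress: syllable 1 → ˈdu:d.ra.na.reg.lu.fe.do.ska.ra.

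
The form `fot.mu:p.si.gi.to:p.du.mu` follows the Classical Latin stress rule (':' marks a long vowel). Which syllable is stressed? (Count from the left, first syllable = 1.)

Classical Latin: stress the penult if heavy (long vowel or closed), else the antepenult.
Weights: 5 to:p H, 6 du L, 7 mu L.
The penult (syllable 6, du) is light, so stress falls on the antepenult (syllable 5, to:p).
Stress on syllable 5: fot.mu:p.si.gi.ˈto:p.du.mu.

5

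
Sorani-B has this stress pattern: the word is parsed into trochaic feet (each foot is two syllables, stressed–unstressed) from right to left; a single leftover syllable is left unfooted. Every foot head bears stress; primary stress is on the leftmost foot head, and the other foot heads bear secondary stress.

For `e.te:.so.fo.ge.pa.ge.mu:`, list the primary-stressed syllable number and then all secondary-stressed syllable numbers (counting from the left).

Parse right to left into trochaic (ˈσσ) feet: (ˈe.te:) (ˈso.fo) (ˈge.pa) (ˈge.mu:).
Foot heads (stressed positions): 1, 3, 5, 7.
End Rule Leftmost: primary stress on the leftmost head = syllable 1.
Secondary stress on 3, 5, 7: ˈe.te:.ˌso.fo.ˌge.pa.ˌge.mu:.

primary 1, secondary 3, 5, 7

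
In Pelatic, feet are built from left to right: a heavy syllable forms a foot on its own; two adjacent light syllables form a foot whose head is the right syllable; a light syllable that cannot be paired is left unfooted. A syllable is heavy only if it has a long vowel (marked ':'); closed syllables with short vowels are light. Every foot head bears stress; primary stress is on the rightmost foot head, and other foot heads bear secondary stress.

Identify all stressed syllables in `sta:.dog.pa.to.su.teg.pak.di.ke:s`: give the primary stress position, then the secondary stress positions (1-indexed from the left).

primary 9, secondary 1, 3, 5, 7

Weights: 1 sta: H, 2 dog L, 3 pa L, 4 to L, 5 su L, 6 teg L, 7 pak L, 8 di L, 9 ke:s H.
Parse left to right (heavy = foot alone; LL = one foot; stranded L unfooted): (ˈsta:) (dog.ˈpa) (to.ˈsu) (teg.ˈpak) di (ˈke:s).
Foot heads: 1, 3, 5, 7, 9.
Primary stress on the rightmost head = syllable 9.
Secondary stress on 1, 3, 5, 7: ˌsta:.dog.ˌpa.to.ˌsu.teg.ˌpak.di.ˈke:s.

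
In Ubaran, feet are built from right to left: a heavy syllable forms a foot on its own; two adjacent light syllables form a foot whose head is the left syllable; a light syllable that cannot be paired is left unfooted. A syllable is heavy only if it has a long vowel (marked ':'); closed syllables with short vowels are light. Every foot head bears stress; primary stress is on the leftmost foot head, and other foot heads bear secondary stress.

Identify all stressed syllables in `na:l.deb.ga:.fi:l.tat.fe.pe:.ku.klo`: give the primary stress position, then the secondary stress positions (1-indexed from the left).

primary 1, secondary 3, 4, 5, 7, 8

Weights: 1 na:l H, 2 deb L, 3 ga: H, 4 fi:l H, 5 tat L, 6 fe L, 7 pe: H, 8 ku L, 9 klo L.
Parse right to left (heavy = foot alone; LL = one foot; stranded L unfooted): (ˈna:l) deb (ˈga:) (ˈfi:l) (ˈtat.fe) (ˈpe:) (ˈku.klo).
Foot heads: 1, 3, 4, 5, 7, 8.
Primary stress on the leftmost head = syllable 1.
Secondary stress on 3, 4, 5, 7, 8: ˈna:l.deb.ˌga:.ˌfi:l.ˌtat.fe.ˌpe:.ˌku.klo.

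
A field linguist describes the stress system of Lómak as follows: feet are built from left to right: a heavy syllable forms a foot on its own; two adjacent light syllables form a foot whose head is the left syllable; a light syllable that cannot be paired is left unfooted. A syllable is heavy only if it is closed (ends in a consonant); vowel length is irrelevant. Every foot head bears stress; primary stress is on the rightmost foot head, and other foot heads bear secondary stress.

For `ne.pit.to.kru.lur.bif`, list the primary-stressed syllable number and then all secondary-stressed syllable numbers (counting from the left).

Weights: 1 ne L, 2 pit H, 3 to L, 4 kru L, 5 lur H, 6 bif H.
Parse left to right (heavy = foot alone; LL = one foot; stranded L unfooted): ne (ˈpit) (ˈto.kru) (ˈlur) (ˈbif).
Foot heads: 2, 3, 5, 6.
Primary stress on the rightmost head = syllable 6.
Secondary stress on 2, 3, 5: ne.ˌpit.ˌto.kru.ˌlur.ˈbif.

primary 6, secondary 2, 3, 5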